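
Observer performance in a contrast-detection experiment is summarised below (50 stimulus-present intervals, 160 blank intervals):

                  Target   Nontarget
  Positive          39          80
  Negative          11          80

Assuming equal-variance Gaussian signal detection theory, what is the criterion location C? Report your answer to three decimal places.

H = 39/50 = 0.7800
FA = 80/160 = 0.5000
z(H) = z(0.7800) = 0.7722
z(FA) = z(0.5000) = 0.0000
c = −½·[z(H) + z(FA)] = −0.5 × (0.7722 + 0.0000) = -0.3861

C = -0.386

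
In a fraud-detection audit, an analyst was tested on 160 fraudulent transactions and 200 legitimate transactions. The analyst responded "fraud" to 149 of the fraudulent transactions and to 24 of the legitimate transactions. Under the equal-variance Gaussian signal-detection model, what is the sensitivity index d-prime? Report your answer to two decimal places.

d-prime = 2.66

H = 149/160 = 0.9313
FA = 24/200 = 0.1200
z(H) = z(0.9313) = 1.486
z(FA) = z(0.1200) = -1.175
d' = z(H) − z(FA) = 1.486 − (-1.175) = 2.661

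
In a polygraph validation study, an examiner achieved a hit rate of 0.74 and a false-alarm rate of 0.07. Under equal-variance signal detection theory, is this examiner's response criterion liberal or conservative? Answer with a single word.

z(H) = 0.643, z(FA) = -1.476
c = −½·(z(H) + z(FA)) = 0.4165
c > 0 → conservative criterion (biased toward responding “no”).

conservative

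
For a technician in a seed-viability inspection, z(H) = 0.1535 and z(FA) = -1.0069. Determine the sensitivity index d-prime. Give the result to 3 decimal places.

d' = z(H) − z(FA) = 0.1535 − (-1.0069) = 1.1604

d-prime = 1.160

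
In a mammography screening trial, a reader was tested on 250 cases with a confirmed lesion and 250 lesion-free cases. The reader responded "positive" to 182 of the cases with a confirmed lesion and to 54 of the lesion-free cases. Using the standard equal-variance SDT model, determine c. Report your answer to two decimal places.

H = 182/250 = 0.7280
FA = 54/250 = 0.2160
z(H) = 0.6068
z(FA) = -0.7858
c = −½·[z(H) + z(FA)] = −0.5 × (0.6068 + (-0.7858)) = 0.0895
c > 0: the reader has a conservative response bias.

c = 0.09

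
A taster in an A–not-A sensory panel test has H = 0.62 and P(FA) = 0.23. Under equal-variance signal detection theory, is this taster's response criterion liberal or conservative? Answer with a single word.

conservative

z(H) = 0.305, z(FA) = -0.739
c = −½·(z(H) + z(FA)) = 0.217
c > 0 → conservative criterion (biased toward responding “no”).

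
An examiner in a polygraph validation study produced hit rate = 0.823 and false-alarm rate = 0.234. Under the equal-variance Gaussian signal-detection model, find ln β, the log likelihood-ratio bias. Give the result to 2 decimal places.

z(0.823) = 0.927, z(0.234) = -0.726
ln β = −½·[z(H)² − z(FA)²] = −0.5 × (0.859 − 0.527) = -0.166

ln β = -0.17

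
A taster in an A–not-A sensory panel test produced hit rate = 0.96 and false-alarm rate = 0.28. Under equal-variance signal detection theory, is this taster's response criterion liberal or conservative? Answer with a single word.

z(H) = 1.751, z(FA) = -0.583
c = −½·(z(H) + z(FA)) = -0.584
c < 0 → liberal criterion (biased toward responding “yes”).

liberal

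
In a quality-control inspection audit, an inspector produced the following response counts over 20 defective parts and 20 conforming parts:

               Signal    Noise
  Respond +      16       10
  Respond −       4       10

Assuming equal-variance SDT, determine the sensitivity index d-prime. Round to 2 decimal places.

d-prime = 0.84

H = 16/20 = 0.8000
FA = 10/20 = 0.5000
Φ⁻¹(0.8000) = 0.842, Φ⁻¹(0.5000) = 0.000
d' = z(H) − z(FA) = 0.842 − 0.000 = 0.842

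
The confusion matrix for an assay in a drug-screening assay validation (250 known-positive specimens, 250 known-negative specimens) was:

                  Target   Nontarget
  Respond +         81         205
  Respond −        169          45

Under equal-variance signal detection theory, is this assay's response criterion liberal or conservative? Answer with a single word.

z(H) = -0.457, z(FA) = 0.915
c = −½·(z(H) + z(FA)) = -0.229
c < 0 → liberal criterion (biased toward responding “yes”).

liberal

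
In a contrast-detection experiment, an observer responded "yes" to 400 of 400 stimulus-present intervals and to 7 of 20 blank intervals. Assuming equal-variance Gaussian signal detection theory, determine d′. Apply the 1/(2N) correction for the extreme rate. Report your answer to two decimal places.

d′ = 3.41

The hit rate is 400/400 = 1, so apply the 1/(2N) correction: H → 1 − 1/(2·400) = 0.99875.
z(H) = z(0.99875) = 3.023
z(FA) = z(0.35000) = -0.385
d' = 3.023 − (-0.385) = 3.408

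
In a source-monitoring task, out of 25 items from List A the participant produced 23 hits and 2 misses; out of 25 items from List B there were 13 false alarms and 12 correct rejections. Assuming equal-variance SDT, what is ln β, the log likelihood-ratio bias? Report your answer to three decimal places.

ln β = -0.986

H = 23/25 = 0.9200
FA = 13/25 = 0.5200
z(H) = z(0.9200) = 1.4051
z(FA) = z(0.5200) = 0.0502
ln β = −½·[z(H)² − z(FA)²] = −0.5 × (1.9743 − 0.0025) = -0.9859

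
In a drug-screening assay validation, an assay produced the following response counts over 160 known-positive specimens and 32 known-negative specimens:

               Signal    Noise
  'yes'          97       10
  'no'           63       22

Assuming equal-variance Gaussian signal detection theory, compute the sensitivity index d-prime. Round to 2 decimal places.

H = 97/160 = 0.6062
FA = 10/32 = 0.3125
Φ⁻¹(H) = Φ⁻¹(0.6062) = 0.2694
Φ⁻¹(FA) = Φ⁻¹(0.3125) = -0.4888
d' = z(H) − z(FA) = 0.2694 − (-0.4888) = 0.7582

d-prime = 0.76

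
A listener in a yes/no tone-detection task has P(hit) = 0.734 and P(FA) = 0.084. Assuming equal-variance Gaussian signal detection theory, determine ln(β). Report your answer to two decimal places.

z(H) = 0.625
z(FA) = -1.379
ln β = −½·[z(H)² − z(FA)²] = −0.5 × (0.391 − 1.902) = 0.7555

ln β = 0.76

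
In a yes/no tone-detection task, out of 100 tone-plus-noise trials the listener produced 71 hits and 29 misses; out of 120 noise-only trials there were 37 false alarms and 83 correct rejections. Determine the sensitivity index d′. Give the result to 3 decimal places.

H = 71/100 = 0.7100
FA = 37/120 = 0.3083
Φ⁻¹(0.7100) = 0.5534, Φ⁻¹(0.3083) = -0.5007
d' = z(H) − z(FA) = 0.5534 − (-0.5007) = 1.0541

d′ = 1.054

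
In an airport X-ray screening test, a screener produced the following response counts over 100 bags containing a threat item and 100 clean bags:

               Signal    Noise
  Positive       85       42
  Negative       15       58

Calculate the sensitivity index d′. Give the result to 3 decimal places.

H = 85/100 = 0.8500
FA = 42/100 = 0.4200
Φ⁻¹(0.8500) = 1.0364, Φ⁻¹(0.4200) = -0.2019
d' = z(H) − z(FA) = 1.0364 − (-0.2019) = 1.2383

d′ = 1.238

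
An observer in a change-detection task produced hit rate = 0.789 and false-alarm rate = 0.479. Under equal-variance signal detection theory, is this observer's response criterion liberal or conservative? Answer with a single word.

liberal

z(H) = 0.803, z(FA) = -0.053
c = −½·(z(H) + z(FA)) = -0.375
c < 0 → liberal criterion (biased toward responding “yes”).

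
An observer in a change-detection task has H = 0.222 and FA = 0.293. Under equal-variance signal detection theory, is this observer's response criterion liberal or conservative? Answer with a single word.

z(H) = -0.765, z(FA) = -0.545
c = −½·(z(H) + z(FA)) = 0.655
c > 0 → conservative criterion (biased toward responding “no”).

conservative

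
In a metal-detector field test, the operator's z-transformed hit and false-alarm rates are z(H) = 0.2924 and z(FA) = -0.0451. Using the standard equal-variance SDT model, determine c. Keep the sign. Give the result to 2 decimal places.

c = -0.12

c = −½·[z(H) + z(FA)] = −½·(0.2924 + (-0.0451)) = -0.12365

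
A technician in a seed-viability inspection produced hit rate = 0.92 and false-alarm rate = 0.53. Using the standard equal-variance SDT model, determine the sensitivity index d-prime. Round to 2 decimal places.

d-prime = 1.33

z(H) = z(0.92) = 1.405
z(FA) = z(0.53) = 0.075
d' = z(H) − z(FA) = 1.405 − 0.075 = 1.330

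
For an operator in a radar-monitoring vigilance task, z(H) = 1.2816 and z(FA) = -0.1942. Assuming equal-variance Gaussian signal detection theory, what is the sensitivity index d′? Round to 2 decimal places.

d' = z(H) − z(FA) = 1.2816 − (-0.1942) = 1.4758

d′ = 1.48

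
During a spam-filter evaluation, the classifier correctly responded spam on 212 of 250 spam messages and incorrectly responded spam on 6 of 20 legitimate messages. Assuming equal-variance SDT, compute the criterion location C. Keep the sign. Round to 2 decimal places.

C = -0.25

H = 212/250 = 0.8480
FA = 6/20 = 0.3000
Φ⁻¹(H) = 1.0279
Φ⁻¹(FA) = -0.5244
c = −½·[z(H) + z(FA)] = −0.5 × (1.0279 + (-0.5244)) = -0.25175
c < 0: the classifier has a liberal response bias.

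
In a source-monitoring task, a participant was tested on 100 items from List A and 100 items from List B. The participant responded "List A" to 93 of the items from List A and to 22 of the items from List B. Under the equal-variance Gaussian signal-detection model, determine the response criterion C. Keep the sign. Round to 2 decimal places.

H = 93/100 = 0.9300
FA = 22/100 = 0.2200
z(H) = z(0.9300) = 1.476
z(FA) = z(0.2200) = -0.772
c = −½·[z(H) + z(FA)] = −0.5 × (1.476 + (-0.772)) = -0.352

C = -0.35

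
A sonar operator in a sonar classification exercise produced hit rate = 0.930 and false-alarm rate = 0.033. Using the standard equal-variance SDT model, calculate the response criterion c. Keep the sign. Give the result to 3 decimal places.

c = 0.181

z(H) = z(0.930) = 1.4758
z(FA) = z(0.033) = -1.8384
c = −½·[z(H) + z(FA)] = −0.5 × (1.4758 + (-1.8384)) = 0.1813
c > 0: the sonar operator has a conservative response bias.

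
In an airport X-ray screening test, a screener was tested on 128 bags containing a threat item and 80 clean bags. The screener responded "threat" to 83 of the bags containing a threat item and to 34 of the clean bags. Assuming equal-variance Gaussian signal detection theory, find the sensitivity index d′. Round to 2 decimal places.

d′ = 0.57

H = 83/128 = 0.6484
FA = 34/80 = 0.4250
z(H) = 0.381
z(FA) = -0.189
d' = z(H) − z(FA) = 0.381 − (-0.189) = 0.570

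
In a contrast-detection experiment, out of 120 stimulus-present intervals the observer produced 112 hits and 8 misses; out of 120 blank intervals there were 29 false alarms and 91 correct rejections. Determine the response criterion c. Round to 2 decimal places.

c = -0.40

H = 112/120 = 0.9333
FA = 29/120 = 0.2417
z(H) = 1.501
z(FA) = -0.701
c = −½·[z(H) + z(FA)] = −0.5 × (1.501 + (-0.701)) = -0.400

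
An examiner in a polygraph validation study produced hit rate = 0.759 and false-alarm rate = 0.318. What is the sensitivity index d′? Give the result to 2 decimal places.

z(H) = 0.7031
z(FA) = -0.4733
d' = z(H) − z(FA) = 0.7031 − (-0.4733) = 1.1764

d′ = 1.18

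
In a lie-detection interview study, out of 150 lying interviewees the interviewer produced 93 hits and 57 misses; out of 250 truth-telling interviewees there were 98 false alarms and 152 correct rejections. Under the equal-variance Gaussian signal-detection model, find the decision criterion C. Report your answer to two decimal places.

H = 93/150 = 0.6200
FA = 98/250 = 0.3920
z(0.6200) = 0.3055, z(0.3920) = -0.2741
c = −½·[z(H) + z(FA)] = −0.5 × (0.3055 + (-0.2741)) = -0.0157

C = -0.02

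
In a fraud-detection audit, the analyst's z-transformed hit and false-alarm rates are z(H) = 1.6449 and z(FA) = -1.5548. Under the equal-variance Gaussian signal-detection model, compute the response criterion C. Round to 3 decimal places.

C = -0.045

c = −½·[z(H) + z(FA)] = −½·(1.6449 + (-1.5548)) = -0.04505
c < 0: the analyst has a liberal response bias.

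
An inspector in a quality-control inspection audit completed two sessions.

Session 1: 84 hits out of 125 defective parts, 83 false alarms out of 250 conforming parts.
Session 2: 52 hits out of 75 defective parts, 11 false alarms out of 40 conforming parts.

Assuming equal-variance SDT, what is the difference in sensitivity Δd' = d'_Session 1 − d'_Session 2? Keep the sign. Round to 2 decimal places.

Δd' = -0.22

Session 1: z(0.6720) = 0.445, z(0.3320) = -0.434, d' = 0.879
Session 2: z(0.6933) = 0.505, z(0.2750) = -0.598, d' = 1.103
Δd' = d'_Session 1 − d'_Session 2 = 0.879 − 1.103 = -0.224
Session 2 has the higher sensitivity.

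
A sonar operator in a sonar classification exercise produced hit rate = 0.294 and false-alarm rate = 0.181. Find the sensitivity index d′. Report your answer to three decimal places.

d′ = 0.370

z(0.294) = -0.5417, z(0.181) = -0.9116
d' = z(H) − z(FA) = -0.5417 − (-0.9116) = 0.3699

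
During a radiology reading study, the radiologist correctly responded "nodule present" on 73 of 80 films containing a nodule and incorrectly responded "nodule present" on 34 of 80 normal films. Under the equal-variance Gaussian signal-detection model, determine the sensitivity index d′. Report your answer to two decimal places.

H = 73/80 = 0.9125
FA = 34/80 = 0.4250
z(H) = z(0.9125) = 1.3563
z(FA) = z(0.4250) = -0.1891
d' = z(H) − z(FA) = 1.3563 − (-0.1891) = 1.5454

d′ = 1.55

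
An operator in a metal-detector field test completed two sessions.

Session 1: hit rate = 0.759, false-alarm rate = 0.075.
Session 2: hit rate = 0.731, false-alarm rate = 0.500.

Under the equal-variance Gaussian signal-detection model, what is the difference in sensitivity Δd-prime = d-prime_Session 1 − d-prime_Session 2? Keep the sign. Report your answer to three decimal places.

Δd-prime = 1.527

Session 1: z(0.759) = 0.7031, z(0.075) = -1.4395, d' = 2.1426
Session 2: z(0.731) = 0.6158, z(0.500) = 0.0000, d' = 0.6158
Δd' = d'_Session 1 − d'_Session 2 = 2.1426 − 0.6158 = 1.5268
Session 1 has the higher sensitivity.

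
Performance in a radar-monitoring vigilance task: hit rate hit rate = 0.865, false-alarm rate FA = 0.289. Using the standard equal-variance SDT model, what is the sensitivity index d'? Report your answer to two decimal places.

z(H) = 1.103
z(FA) = -0.556
d' = z(H) − z(FA) = 1.103 − (-0.556) = 1.659

d' = 1.66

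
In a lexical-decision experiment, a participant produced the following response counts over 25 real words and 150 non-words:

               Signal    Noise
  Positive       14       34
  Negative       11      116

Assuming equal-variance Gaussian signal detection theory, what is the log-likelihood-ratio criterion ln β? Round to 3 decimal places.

ln β = 0.270

H = 14/25 = 0.5600
FA = 34/150 = 0.2267
z(0.5600) = 0.1510, z(0.2267) = -0.7498
ln β = −½·[z(H)² − z(FA)²] = −0.5 × (0.0228 − 0.5622) = 0.2697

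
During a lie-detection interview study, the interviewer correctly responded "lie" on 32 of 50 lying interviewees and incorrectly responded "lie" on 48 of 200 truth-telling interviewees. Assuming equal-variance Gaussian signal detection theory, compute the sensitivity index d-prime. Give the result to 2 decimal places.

d-prime = 1.06

H = 32/50 = 0.6400
FA = 48/200 = 0.2400
z(H) = 0.3585
z(FA) = -0.7063
d' = z(H) − z(FA) = 0.3585 − (-0.7063) = 1.0648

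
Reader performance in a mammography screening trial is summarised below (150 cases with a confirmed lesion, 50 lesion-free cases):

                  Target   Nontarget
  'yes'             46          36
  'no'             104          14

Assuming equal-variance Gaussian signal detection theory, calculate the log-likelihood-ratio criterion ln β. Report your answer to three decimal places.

ln β = 0.042

H = 46/150 = 0.3067
FA = 36/50 = 0.7200
Φ⁻¹(0.3067) = -0.5052, Φ⁻¹(0.7200) = 0.5828
ln β = −½·[z(H)² − z(FA)²] = −0.5 × (0.2552 − 0.3397) = 0.04225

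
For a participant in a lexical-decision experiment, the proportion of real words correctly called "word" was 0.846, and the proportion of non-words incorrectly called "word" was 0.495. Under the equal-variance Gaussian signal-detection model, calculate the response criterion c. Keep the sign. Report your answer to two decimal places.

z(H) = z(0.846) = 1.019
z(FA) = z(0.495) = -0.013
c = −½·[z(H) + z(FA)] = −0.5 × (1.019 + (-0.013)) = -0.503
c < 0: the participant has a liberal response bias.

c = -0.50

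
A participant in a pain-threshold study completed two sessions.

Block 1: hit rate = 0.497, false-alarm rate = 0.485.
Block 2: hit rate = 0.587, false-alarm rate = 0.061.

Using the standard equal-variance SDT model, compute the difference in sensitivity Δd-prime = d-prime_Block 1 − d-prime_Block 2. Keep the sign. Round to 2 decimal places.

Δd-prime = -1.74

Block 1: z(0.497) = -0.008, z(0.485) = -0.038, d' = 0.030
Block 2: z(0.587) = 0.220, z(0.061) = -1.546, d' = 1.766
Δd' = d'_Block 1 − d'_Block 2 = 0.030 − 1.766 = -1.736
Block 2 has the higher sensitivity.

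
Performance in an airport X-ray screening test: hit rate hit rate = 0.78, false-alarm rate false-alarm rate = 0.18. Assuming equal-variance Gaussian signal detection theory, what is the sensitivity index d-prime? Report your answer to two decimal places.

z(0.78) = 0.7722, z(0.18) = -0.9154
d' = z(H) − z(FA) = 0.7722 − (-0.9154) = 1.6876

d-prime = 1.69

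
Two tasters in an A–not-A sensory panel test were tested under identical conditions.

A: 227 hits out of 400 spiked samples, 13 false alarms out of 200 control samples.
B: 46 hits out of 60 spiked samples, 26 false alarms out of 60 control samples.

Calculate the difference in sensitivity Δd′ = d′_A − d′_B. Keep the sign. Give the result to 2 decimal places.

Δd′ = 0.79

A: z(0.5675) = 0.170, z(0.0650) = -1.514, d' = 1.684
B: z(0.7667) = 0.728, z(0.4333) = -0.168, d' = 0.896
Δd' = d'_A − d'_B = 1.684 − 0.896 = 0.788
A has the higher sensitivity.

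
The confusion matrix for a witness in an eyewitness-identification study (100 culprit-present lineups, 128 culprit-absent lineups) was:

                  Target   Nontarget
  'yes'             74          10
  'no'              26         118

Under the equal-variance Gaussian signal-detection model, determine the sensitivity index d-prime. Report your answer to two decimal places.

H = 74/100 = 0.7400
FA = 10/128 = 0.0781
Φ⁻¹(H) = Φ⁻¹(0.7400) = 0.643
Φ⁻¹(FA) = Φ⁻¹(0.0781) = -1.418
d' = z(H) − z(FA) = 0.643 − (-1.418) = 2.061

d-prime = 2.06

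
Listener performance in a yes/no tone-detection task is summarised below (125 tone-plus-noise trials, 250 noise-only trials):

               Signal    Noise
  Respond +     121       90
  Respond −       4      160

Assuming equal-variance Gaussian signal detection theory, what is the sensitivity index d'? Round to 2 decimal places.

H = 121/125 = 0.9680
FA = 90/250 = 0.3600
z(H) = 1.852
z(FA) = -0.358
d' = z(H) − z(FA) = 1.852 − (-0.358) = 2.210

d' = 2.21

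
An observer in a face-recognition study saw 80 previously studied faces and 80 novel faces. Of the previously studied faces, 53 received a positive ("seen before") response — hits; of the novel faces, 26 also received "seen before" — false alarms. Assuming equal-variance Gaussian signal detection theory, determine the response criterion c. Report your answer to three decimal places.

H = 53/80 = 0.6625
FA = 26/80 = 0.3250
z(H) = 0.4193
z(FA) = -0.4538
c = −½·[z(H) + z(FA)] = −0.5 × (0.4193 + (-0.4538)) = 0.01725

c = 0.017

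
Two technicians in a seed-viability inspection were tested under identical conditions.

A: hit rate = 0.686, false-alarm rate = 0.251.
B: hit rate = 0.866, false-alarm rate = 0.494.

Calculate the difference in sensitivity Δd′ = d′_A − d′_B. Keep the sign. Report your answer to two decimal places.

A: z(0.686) = 0.485, z(0.251) = -0.671, d' = 1.156
B: z(0.866) = 1.108, z(0.494) = -0.015, d' = 1.123
Δd' = d'_A − d'_B = 1.156 − 1.123 = 0.033
A has the higher sensitivity.

Δd′ = 0.03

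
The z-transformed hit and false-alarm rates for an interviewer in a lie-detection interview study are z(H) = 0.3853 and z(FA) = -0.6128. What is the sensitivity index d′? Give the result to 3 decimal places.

d′ = 0.998

d' = z(H) − z(FA) = 0.3853 − (-0.6128) = 0.9981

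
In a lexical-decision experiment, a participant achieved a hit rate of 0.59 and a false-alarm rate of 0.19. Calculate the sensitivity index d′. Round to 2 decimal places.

z(H) = z(0.59) = 0.2275
z(FA) = z(0.19) = -0.8779
d' = z(H) − z(FA) = 0.2275 − (-0.8779) = 1.1054

d′ = 1.11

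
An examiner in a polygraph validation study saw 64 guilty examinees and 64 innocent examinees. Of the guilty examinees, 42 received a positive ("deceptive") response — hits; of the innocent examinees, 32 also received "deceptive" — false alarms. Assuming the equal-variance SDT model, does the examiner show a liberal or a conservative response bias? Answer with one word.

z(H) = 0.402, z(FA) = 0.000
c = −½·(z(H) + z(FA)) = -0.201
c < 0 → liberal criterion (biased toward responding “yes”).

liberal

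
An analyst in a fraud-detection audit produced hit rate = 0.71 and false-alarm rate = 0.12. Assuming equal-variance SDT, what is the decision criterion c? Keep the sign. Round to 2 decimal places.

c = 0.31

z(0.71) = 0.5534, z(0.12) = -1.1750
c = −½·[z(H) + z(FA)] = −0.5 × (0.5534 + (-1.1750)) = 0.3108
c > 0: the analyst has a conservative response bias.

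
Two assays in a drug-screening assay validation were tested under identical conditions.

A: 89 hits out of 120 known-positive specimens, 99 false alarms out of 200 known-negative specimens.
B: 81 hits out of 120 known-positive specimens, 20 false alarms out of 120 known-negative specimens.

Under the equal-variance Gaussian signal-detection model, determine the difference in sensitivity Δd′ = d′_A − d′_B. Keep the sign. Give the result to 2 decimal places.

Δd′ = -0.76

A: z(0.7417) = 0.649, z(0.4950) = -0.013, d' = 0.662
B: z(0.6750) = 0.454, z(0.1667) = -0.967, d' = 1.421
Δd' = d'_A − d'_B = 0.662 − 1.421 = -0.759
B has the higher sensitivity.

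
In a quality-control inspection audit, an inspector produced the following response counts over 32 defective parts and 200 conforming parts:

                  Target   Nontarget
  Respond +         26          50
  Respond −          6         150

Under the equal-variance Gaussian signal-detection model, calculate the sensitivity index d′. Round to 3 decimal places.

H = 26/32 = 0.8125
FA = 50/200 = 0.2500
Φ⁻¹(H) = Φ⁻¹(0.8125) = 0.8871
Φ⁻¹(FA) = Φ⁻¹(0.2500) = -0.6745
d' = z(H) − z(FA) = 0.8871 − (-0.6745) = 1.5616

d′ = 1.562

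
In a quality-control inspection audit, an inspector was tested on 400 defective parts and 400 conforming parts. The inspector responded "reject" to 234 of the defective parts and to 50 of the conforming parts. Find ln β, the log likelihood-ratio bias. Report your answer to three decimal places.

ln β = 0.639

H = 234/400 = 0.5850
FA = 50/400 = 0.1250
Φ⁻¹(0.5850) = 0.2147, Φ⁻¹(0.1250) = -1.1503
ln β = −½·[z(H)² − z(FA)²] = −0.5 × (0.0461 − 1.3232) = 0.63855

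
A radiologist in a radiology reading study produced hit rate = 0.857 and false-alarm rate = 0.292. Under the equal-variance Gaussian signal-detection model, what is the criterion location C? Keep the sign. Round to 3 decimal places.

C = -0.260

z(H) = 1.0669
z(FA) = -0.5476
c = −½·[z(H) + z(FA)] = −0.5 × (1.0669 + (-0.5476)) = -0.25965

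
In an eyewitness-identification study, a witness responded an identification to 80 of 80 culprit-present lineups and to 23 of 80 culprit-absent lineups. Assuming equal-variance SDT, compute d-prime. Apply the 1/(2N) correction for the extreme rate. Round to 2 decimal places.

d-prime = 3.06

The hit rate is 80/80 = 1, so apply the 1/(2N) correction: H → 1 − 1/(2·80) = 0.99375.
z(H) = z(0.99375) = 2.498
z(FA) = z(0.28750) = -0.561
d' = 2.498 − (-0.561) = 3.059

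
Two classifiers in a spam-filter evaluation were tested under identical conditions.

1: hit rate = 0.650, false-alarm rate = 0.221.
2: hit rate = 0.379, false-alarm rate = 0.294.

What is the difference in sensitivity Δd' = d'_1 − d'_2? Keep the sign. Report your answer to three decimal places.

Δd' = 0.921

1: z(0.650) = 0.3853, z(0.221) = -0.7688, d' = 1.1541
2: z(0.379) = -0.3081, z(0.294) = -0.5417, d' = 0.2336
Δd' = d'_1 − d'_2 = 1.1541 − 0.2336 = 0.9205
1 has the higher sensitivity.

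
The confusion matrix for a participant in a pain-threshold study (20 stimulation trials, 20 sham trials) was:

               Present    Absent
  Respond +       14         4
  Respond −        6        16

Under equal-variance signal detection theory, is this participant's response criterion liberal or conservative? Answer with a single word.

conservative

z(H) = 0.524, z(FA) = -0.842
c = −½·(z(H) + z(FA)) = 0.159
c > 0 → conservative criterion (biased toward responding “no”).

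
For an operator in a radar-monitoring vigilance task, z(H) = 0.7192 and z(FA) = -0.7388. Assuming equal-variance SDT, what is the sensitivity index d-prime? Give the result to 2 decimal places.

d-prime = 1.46

d' = z(H) − z(FA) = 0.7192 − (-0.7388) = 1.4580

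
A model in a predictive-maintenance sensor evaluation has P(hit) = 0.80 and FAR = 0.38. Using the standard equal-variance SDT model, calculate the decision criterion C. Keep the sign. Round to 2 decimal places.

z(0.80) = 0.8416, z(0.38) = -0.3055
c = −½·[z(H) + z(FA)] = −0.5 × (0.8416 + (-0.3055)) = -0.26805
c < 0: the model has a liberal response bias.

C = -0.27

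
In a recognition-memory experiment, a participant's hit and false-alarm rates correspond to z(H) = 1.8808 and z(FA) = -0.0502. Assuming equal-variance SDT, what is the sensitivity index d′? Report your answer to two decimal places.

d' = z(H) − z(FA) = 1.8808 − (-0.0502) = 1.9310

d′ = 1.93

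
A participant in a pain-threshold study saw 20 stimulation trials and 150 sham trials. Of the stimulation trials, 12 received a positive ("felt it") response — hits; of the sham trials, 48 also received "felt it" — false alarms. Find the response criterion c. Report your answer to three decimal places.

c = 0.107

H = 12/20 = 0.6000
FA = 48/150 = 0.3200
Φ⁻¹(H) = 0.2533
Φ⁻¹(FA) = -0.4677
c = −½·[z(H) + z(FA)] = −0.5 × (0.2533 + (-0.4677)) = 0.1072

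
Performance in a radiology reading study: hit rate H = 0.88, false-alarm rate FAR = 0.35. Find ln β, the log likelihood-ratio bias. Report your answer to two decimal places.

z(H) = 1.175
z(FA) = -0.385
ln β = −½·[z(H)² − z(FA)²] = −0.5 × (1.381 − 0.148) = -0.6165

ln β = -0.62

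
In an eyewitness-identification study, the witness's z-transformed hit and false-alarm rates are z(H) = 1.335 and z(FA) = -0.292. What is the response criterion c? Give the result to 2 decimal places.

c = -0.52

c = −½·[z(H) + z(FA)] = −½·(1.335 + (-0.292)) = -0.5215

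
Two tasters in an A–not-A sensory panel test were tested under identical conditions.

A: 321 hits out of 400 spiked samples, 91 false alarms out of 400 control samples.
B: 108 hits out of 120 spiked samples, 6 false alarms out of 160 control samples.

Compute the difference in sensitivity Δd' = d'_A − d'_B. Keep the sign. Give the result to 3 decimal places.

Δd' = -1.464

A: z(0.8025) = 0.8506, z(0.2275) = -0.7471, d' = 1.5977
B: z(0.9000) = 1.2816, z(0.0375) = -1.7805, d' = 3.0621
Δd' = d'_A − d'_B = 1.5977 − 3.0621 = -1.4644
B has the higher sensitivity.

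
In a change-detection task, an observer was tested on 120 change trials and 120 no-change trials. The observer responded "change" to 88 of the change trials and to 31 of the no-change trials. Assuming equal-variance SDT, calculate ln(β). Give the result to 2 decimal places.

ln β = 0.02

H = 88/120 = 0.7333
FA = 31/120 = 0.2583
Φ⁻¹(H) = 0.623
Φ⁻¹(FA) = -0.649
ln β = −½·[z(H)² − z(FA)²] = −0.5 × (0.388 − 0.421) = 0.0165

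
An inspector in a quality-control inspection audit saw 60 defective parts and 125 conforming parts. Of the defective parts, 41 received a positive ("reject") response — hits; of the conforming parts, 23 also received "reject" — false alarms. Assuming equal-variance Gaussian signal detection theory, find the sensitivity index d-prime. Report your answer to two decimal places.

d-prime = 1.38

H = 41/60 = 0.6833
FA = 23/125 = 0.1840
z(H) = 0.4769
z(FA) = -0.9002
d' = z(H) − z(FA) = 0.4769 − (-0.9002) = 1.3771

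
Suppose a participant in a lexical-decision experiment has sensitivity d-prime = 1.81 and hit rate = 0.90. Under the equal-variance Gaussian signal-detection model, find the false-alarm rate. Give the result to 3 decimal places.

false-alarm rate = 0.299

z(hit rate) = z(0.90) = 1.2816
z(FA) = z(H) − d' = 1.2816 − 1.81 = -0.5284
false-alarm rate = Φ(-0.5284) = 0.2986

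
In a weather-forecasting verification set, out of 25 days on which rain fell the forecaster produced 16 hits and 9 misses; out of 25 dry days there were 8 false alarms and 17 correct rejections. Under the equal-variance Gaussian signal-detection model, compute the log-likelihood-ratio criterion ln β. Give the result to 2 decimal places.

ln β = 0.05

H = 16/25 = 0.6400
FA = 8/25 = 0.3200
z(H) = z(0.6400) = 0.358
z(FA) = z(0.3200) = -0.468
ln β = −½·[z(H)² − z(FA)²] = −0.5 × (0.128 − 0.219) = 0.0455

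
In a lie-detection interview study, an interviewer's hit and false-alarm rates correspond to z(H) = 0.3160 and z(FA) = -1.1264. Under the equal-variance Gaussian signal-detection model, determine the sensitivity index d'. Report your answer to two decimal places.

d' = 1.44

d' = z(H) − z(FA) = 0.3160 − (-1.1264) = 1.4424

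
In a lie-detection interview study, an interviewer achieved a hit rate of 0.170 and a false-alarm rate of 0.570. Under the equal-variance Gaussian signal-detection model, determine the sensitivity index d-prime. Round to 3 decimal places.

d-prime = -1.131

Φ⁻¹(H) = -0.9542
Φ⁻¹(FA) = 0.1764
d' = z(H) − z(FA) = -0.9542 − 0.1764 = -1.1306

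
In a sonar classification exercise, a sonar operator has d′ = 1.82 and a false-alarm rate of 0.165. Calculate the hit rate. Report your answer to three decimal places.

hit rate = 0.801

z(false-alarm rate) = z(0.165) = -0.9741
z(H) = z(FA) + d' = -0.9741 + 1.82 = 0.8459
hit rate = Φ(0.8459) = 0.8012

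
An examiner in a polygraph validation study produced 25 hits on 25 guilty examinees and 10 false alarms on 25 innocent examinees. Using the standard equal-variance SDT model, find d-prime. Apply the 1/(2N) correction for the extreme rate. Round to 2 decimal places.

d-prime = 2.31

The hit rate is 25/25 = 1, so apply the 1/(2N) correction: H → 1 − 1/(2·25) = 0.98000.
z(H) = z(0.98000) = 2.054
z(FA) = z(0.40000) = -0.253
d' = 2.054 − (-0.253) = 2.307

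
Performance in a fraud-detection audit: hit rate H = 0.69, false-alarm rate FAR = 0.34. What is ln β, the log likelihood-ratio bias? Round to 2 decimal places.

Φ⁻¹(H) = Φ⁻¹(0.69) = 0.496
Φ⁻¹(FA) = Φ⁻¹(0.34) = -0.412
ln β = −½·[z(H)² − z(FA)²] = −0.5 × (0.246 − 0.170) = -0.038

ln β = -0.04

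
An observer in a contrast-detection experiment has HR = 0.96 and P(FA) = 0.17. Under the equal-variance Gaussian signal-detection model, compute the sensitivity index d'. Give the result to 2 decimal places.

d' = 2.70

z(H) = z(0.96) = 1.7507
z(FA) = z(0.17) = -0.9542
d' = z(H) − z(FA) = 1.7507 − (-0.9542) = 2.7049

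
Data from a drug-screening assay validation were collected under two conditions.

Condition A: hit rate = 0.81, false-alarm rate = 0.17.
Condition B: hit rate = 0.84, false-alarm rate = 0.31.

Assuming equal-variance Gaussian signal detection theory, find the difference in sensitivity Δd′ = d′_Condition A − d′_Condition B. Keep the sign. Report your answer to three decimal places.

Δd′ = 0.342

Condition A: z(0.81) = 0.8779, z(0.17) = -0.9542, d' = 1.8321
Condition B: z(0.84) = 0.9945, z(0.31) = -0.4959, d' = 1.4904
Δd' = d'_Condition A − d'_Condition B = 1.8321 − 1.4904 = 0.3417
Condition A has the higher sensitivity.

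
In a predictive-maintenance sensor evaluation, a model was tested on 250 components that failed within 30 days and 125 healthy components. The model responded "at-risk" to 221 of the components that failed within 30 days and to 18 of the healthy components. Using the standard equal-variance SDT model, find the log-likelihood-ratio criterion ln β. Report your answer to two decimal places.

H = 221/250 = 0.8840
FA = 18/125 = 0.1440
Φ⁻¹(H) = Φ⁻¹(0.8840) = 1.195
Φ⁻¹(FA) = Φ⁻¹(0.1440) = -1.063
ln β = −½·[z(H)² − z(FA)²] = −0.5 × (1.428 − 1.130) = -0.149

ln β = -0.15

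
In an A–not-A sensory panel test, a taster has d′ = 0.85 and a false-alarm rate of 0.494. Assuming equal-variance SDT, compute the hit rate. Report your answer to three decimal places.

hit rate = 0.798

z(false-alarm rate) = z(0.494) = -0.0150
z(H) = z(FA) + d' = -0.0150 + 0.85 = 0.8350
hit rate = Φ(0.8350) = 0.7981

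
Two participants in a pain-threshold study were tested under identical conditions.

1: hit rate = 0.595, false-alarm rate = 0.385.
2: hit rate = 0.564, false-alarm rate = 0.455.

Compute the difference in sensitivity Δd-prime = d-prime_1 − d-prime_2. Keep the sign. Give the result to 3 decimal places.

Δd-prime = 0.259

1: z(0.595) = 0.2404, z(0.385) = -0.2924, d' = 0.5328
2: z(0.564) = 0.1611, z(0.455) = -0.1130, d' = 0.2741
Δd' = d'_1 − d'_2 = 0.5328 − 0.2741 = 0.2587
1 has the higher sensitivity.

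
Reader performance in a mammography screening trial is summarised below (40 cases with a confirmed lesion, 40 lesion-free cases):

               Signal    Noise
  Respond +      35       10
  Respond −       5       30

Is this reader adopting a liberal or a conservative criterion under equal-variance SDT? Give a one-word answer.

liberal

z(H) = 1.150, z(FA) = -0.674
c = −½·(z(H) + z(FA)) = -0.238
c < 0 → liberal criterion (biased toward responding “yes”).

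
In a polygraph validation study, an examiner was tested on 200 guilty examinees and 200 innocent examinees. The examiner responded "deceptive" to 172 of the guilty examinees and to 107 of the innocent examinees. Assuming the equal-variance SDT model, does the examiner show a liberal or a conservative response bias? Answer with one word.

liberal

z(H) = 1.080, z(FA) = 0.088
c = −½·(z(H) + z(FA)) = -0.584
c < 0 → liberal criterion (biased toward responding “yes”).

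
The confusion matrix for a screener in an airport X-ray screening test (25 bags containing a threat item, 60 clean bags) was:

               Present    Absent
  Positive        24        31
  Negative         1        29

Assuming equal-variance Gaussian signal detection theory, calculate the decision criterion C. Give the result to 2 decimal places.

C = -0.90

H = 24/25 = 0.9600
FA = 31/60 = 0.5167
z(H) = z(0.9600) = 1.7507
z(FA) = z(0.5167) = 0.0419
c = −½·[z(H) + z(FA)] = −0.5 × (1.7507 + 0.0419) = -0.8963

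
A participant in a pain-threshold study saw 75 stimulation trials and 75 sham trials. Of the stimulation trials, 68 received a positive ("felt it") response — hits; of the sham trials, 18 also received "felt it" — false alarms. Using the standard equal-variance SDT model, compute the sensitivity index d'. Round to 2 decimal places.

d' = 2.03

H = 68/75 = 0.9067
FA = 18/75 = 0.2400
z(0.9067) = 1.3207, z(0.2400) = -0.7063
d' = z(H) − z(FA) = 1.3207 − (-0.7063) = 2.0270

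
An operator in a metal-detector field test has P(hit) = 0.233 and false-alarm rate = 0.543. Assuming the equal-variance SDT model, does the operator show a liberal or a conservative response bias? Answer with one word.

conservative

z(H) = -0.729, z(FA) = 0.108
c = −½·(z(H) + z(FA)) = 0.3105
c > 0 → conservative criterion (biased toward responding “no”).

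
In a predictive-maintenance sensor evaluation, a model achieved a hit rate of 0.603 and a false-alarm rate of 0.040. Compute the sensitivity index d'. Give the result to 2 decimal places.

z(0.603) = 0.2611, z(0.040) = -1.7507
d' = z(H) − z(FA) = 0.2611 − (-1.7507) = 2.0118

d' = 2.01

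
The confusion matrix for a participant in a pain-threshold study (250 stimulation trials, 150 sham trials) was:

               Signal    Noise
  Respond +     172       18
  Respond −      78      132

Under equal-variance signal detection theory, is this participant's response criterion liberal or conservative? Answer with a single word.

conservative

z(H) = 0.490, z(FA) = -1.175
c = −½·(z(H) + z(FA)) = 0.3425
c > 0 → conservative criterion (biased toward responding “no”).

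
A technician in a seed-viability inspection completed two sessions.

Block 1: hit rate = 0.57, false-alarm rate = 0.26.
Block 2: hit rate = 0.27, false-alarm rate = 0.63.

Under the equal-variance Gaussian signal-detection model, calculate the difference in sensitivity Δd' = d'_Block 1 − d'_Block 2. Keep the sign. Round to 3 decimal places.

Block 1: z(0.57) = 0.1764, z(0.26) = -0.6433, d' = 0.8197
Block 2: z(0.27) = -0.6128, z(0.63) = 0.3319, d' = -0.9447
Δd' = d'_Block 1 − d'_Block 2 = 0.8197 − (-0.9447) = 1.7644
Block 1 has the higher sensitivity.

Δd' = 1.764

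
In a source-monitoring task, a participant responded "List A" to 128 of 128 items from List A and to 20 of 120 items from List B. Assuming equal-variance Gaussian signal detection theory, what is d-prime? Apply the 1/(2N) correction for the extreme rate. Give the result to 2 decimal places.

d-prime = 3.63

The hit rate is 128/128 = 1, so apply the 1/(2N) correction: H → 1 − 1/(2·128) = 0.99609.
z(H) = z(0.99609) = 2.660
z(FA) = z(0.16667) = -0.967
d' = 2.660 − (-0.967) = 3.627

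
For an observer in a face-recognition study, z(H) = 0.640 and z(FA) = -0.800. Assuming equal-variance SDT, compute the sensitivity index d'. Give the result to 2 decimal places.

d' = z(H) − z(FA) = 0.640 − (-0.800) = 1.440

d' = 1.44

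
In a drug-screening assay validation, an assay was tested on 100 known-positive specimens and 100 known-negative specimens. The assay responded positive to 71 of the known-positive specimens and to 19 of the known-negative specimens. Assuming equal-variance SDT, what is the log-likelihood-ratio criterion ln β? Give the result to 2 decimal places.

ln β = 0.23

H = 71/100 = 0.7100
FA = 19/100 = 0.1900
z(0.7100) = 0.553, z(0.1900) = -0.878
ln β = −½·[z(H)² − z(FA)²] = −0.5 × (0.306 − 0.771) = 0.2325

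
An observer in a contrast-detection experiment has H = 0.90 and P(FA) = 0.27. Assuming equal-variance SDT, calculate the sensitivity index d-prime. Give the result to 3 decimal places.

d-prime = 1.894

Φ⁻¹(H) = Φ⁻¹(0.90) = 1.2816
Φ⁻¹(FA) = Φ⁻¹(0.27) = -0.6128
d' = z(H) − z(FA) = 1.2816 − (-0.6128) = 1.8944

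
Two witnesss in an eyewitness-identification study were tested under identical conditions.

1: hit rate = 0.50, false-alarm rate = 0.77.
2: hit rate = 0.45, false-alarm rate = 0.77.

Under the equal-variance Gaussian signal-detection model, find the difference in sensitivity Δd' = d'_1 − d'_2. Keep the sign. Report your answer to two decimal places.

Δd' = 0.13

1: z(0.50) = 0.000, z(0.77) = 0.739, d' = -0.739
2: z(0.45) = -0.126, z(0.77) = 0.739, d' = -0.865
Δd' = d'_1 − d'_2 = -0.739 − (-0.865) = 0.126
1 has the higher sensitivity.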